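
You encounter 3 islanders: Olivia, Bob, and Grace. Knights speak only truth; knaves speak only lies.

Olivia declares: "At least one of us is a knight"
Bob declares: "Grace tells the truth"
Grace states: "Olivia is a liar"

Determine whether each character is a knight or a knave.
Olivia is a knight.
Bob is a knave.
Grace is a knave.

Verification:
- Olivia (knight) says "At least one of us is a knight" - this is TRUE because Olivia is a knight.
- Bob (knave) says "Grace tells the truth" - this is FALSE (a lie) because Grace is a knave.
- Grace (knave) says "Olivia is a liar" - this is FALSE (a lie) because Olivia is a knight.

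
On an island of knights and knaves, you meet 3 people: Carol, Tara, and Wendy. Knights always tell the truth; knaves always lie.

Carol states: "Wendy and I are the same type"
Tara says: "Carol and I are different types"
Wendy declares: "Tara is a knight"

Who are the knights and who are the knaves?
Carol is a knave.
Tara is a knight.
Wendy is a knight.

Verification:
- Carol (knave) says "Wendy and I are the same type" - this is FALSE (a lie) because Carol is a knave and Wendy is a knight.
- Tara (knight) says "Carol and I are different types" - this is TRUE because Tara is a knight and Carol is a knave.
- Wendy (knight) says "Tara is a knight" - this is TRUE because Tara is a knight.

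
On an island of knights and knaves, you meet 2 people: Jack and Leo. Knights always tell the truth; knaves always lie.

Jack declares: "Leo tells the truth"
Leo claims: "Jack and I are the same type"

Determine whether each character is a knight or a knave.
Jack is a knight.
Leo is a knight.

Verification:
- Jack (knight) says "Leo tells the truth" - this is TRUE because Leo is a knight.
- Leo (knight) says "Jack and I are the same type" - this is TRUE because Leo is a knight and Jack is a knight.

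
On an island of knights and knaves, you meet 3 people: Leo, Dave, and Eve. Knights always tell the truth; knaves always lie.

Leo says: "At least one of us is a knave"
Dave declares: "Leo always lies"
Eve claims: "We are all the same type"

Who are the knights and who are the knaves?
Leo is a knight.
Dave is a knave.
Eve is a knave.

Verification:
- Leo (knight) says "At least one of us is a knave" - this is TRUE because Dave and Eve are knaves.
- Dave (knave) says "Leo always lies" - this is FALSE (a lie) because Leo is a knight.
- Eve (knave) says "We are all the same type" - this is FALSE (a lie) because Leo is a knight and Dave and Eve are knaves.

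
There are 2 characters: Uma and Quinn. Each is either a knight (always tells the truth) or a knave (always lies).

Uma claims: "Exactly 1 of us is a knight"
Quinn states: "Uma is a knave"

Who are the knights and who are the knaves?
Uma is a knight.
Quinn is a knave.

Verification:
- Uma (knight) says "Exactly 1 of us is a knight" - this is TRUE because there are 1 knights.
- Quinn (knave) says "Uma is a knave" - this is FALSE (a lie) because Uma is a knight.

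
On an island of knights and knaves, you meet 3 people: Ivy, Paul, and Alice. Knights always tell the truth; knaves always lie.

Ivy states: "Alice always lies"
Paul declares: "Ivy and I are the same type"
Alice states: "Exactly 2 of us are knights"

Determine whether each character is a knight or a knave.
Ivy is a knight.
Paul is a knave.
Alice is a knave.

Verification:
- Ivy (knight) says "Alice always lies" - this is TRUE because Alice is a knave.
- Paul (knave) says "Ivy and I are the same type" - this is FALSE (a lie) because Paul is a knave and Ivy is a knight.
- Alice (knave) says "Exactly 2 of us are knights" - this is FALSE (a lie) because there are 1 knights.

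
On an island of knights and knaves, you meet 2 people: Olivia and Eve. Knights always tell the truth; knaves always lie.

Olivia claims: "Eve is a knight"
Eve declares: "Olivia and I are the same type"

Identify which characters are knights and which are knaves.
Olivia is a knight.
Eve is a knight.

Verification:
- Olivia (knight) says "Eve is a knight" - this is TRUE because Eve is a knight.
- Eve (knight) says "Olivia and I are the same type" - this is TRUE because Eve is a knight and Olivia is a knight.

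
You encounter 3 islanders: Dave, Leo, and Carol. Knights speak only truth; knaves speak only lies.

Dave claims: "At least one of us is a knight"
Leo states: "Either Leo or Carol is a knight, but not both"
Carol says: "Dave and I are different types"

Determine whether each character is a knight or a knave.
Dave is a knave.
Leo is a knave.
Carol is a knave.

Verification:
- Dave (knave) says "At least one of us is a knight" - this is FALSE (a lie) because no one is a knight.
- Leo (knave) says "Either Leo or Carol is a knight, but not both" - this is FALSE (a lie) because Leo is a knave and Carol is a knave.
- Carol (knave) says "Dave and I are different types" - this is FALSE (a lie) because Carol is a knave and Dave is a knave.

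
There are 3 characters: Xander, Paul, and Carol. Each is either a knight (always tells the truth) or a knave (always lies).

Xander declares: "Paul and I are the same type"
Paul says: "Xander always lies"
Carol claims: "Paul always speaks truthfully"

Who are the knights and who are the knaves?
Xander is a knave.
Paul is a knight.
Carol is a knight.

Verification:
- Xander (knave) says "Paul and I are the same type" - this is FALSE (a lie) because Xander is a knave and Paul is a knight.
- Paul (knight) says "Xander always lies" - this is TRUE because Xander is a knave.
- Carol (knight) says "Paul always speaks truthfully" - this is TRUE because Paul is a knight.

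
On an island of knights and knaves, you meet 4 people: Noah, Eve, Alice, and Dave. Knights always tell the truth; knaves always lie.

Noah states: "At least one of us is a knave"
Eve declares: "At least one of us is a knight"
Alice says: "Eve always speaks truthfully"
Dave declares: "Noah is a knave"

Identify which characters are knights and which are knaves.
Noah is a knight.
Eve is a knight.
Alice is a knight.
Dave is a knave.

Verification:
- Noah (knight) says "At least one of us is a knave" - this is TRUE because Dave is a knave.
- Eve (knight) says "At least one of us is a knight" - this is TRUE because Noah, Eve, and Alice are knights.
- Alice (knight) says "Eve always speaks truthfully" - this is TRUE because Eve is a knight.
- Dave (knave) says "Noah is a knave" - this is FALSE (a lie) because Noah is a knight.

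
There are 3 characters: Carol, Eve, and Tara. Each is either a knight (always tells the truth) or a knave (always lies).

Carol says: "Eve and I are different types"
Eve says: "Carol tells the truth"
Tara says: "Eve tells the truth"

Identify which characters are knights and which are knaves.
Carol is a knave.
Eve is a knave.
Tara is a knave.

Verification:
- Carol (knave) says "Eve and I are different types" - this is FALSE (a lie) because Carol is a knave and Eve is a knave.
- Eve (knave) says "Carol tells the truth" - this is FALSE (a lie) because Carol is a knave.
- Tara (knave) says "Eve tells the truth" - this is FALSE (a lie) because Eve is a knave.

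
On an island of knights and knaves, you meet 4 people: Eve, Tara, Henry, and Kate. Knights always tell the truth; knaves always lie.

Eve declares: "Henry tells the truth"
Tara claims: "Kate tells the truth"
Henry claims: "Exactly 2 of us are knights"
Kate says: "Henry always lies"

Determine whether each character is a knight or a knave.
Eve is a knight.
Tara is a knave.
Henry is a knight.
Kate is a knave.

Verification:
- Eve (knight) says "Henry tells the truth" - this is TRUE because Henry is a knight.
- Tara (knave) says "Kate tells the truth" - this is FALSE (a lie) because Kate is a knave.
- Henry (knight) says "Exactly 2 of us are knights" - this is TRUE because there are 2 knights.
- Kate (knave) says "Henry always lies" - this is FALSE (a lie) because Henry is a knight.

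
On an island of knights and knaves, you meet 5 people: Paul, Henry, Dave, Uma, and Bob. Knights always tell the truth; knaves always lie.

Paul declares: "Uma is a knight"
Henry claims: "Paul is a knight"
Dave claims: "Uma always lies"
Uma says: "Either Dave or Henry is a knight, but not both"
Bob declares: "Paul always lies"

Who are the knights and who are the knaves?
Paul is a knight.
Henry is a knight.
Dave is a knave.
Uma is a knight.
Bob is a knave.

Verification:
- Paul (knight) says "Uma is a knight" - this is TRUE because Uma is a knight.
- Henry (knight) says "Paul is a knight" - this is TRUE because Paul is a knight.
- Dave (knave) says "Uma always lies" - this is FALSE (a lie) because Uma is a knight.
- Uma (knight) says "Either Dave or Henry is a knight, but not both" - this is TRUE because Dave is a knave and Henry is a knight.
- Bob (knave) says "Paul always lies" - this is FALSE (a lie) because Paul is a knight.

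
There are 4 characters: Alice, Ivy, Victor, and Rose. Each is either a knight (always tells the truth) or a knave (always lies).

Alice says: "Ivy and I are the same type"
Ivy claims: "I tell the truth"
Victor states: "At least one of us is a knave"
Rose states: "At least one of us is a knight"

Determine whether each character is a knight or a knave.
Alice is a knave.
Ivy is a knight.
Victor is a knight.
Rose is a knight.

Verification:
- Alice (knave) says "Ivy and I are the same type" - this is FALSE (a lie) because Alice is a knave and Ivy is a knight.
- Ivy (knight) says "I tell the truth" - this is TRUE because Ivy is a knight.
- Victor (knight) says "At least one of us is a knave" - this is TRUE because Alice is a knave.
- Rose (knight) says "At least one of us is a knight" - this is TRUE because Ivy, Victor, and Rose are knights.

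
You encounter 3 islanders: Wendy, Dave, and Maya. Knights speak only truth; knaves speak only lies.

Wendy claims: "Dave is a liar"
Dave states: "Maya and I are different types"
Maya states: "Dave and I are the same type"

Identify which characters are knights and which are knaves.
Wendy is a knave.
Dave is a knight.
Maya is a knave.

Verification:
- Wendy (knave) says "Dave is a liar" - this is FALSE (a lie) because Dave is a knight.
- Dave (knight) says "Maya and I are different types" - this is TRUE because Dave is a knight and Maya is a knave.
- Maya (knave) says "Dave and I are the same type" - this is FALSE (a lie) because Maya is a knave and Dave is a knight.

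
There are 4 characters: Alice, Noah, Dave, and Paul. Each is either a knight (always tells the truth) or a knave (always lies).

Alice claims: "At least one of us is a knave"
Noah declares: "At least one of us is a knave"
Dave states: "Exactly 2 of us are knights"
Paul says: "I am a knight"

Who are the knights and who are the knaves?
Alice is a knight.
Noah is a knight.
Dave is a knave.
Paul is a knight.

Verification:
- Alice (knight) says "At least one of us is a knave" - this is TRUE because Dave is a knave.
- Noah (knight) says "At least one of us is a knave" - this is TRUE because Dave is a knave.
- Dave (knave) says "Exactly 2 of us are knights" - this is FALSE (a lie) because there are 3 knights.
- Paul (knight) says "I am a knight" - this is TRUE because Paul is a knight.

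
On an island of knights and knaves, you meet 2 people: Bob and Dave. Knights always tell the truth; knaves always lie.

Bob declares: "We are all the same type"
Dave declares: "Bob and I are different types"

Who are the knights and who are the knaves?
Bob is a knave.
Dave is a knight.

Verification:
- Bob (knave) says "We are all the same type" - this is FALSE (a lie) because Dave is a knight and Bob is a knave.
- Dave (knight) says "Bob and I are different types" - this is TRUE because Dave is a knight and Bob is a knave.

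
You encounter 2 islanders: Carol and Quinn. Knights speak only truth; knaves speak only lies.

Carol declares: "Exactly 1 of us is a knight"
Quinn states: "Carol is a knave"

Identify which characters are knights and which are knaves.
Carol is a knight.
Quinn is a knave.

Verification:
- Carol (knight) says "Exactly 1 of us is a knight" - this is TRUE because there are 1 knights.
- Quinn (knave) says "Carol is a knave" - this is FALSE (a lie) because Carol is a knight.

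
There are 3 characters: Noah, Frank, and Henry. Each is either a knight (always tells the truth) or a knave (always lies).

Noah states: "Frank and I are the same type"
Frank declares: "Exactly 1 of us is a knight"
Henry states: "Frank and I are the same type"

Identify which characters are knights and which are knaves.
Noah is a knave.
Frank is a knight.
Henry is a knave.

Verification:
- Noah (knave) says "Frank and I are the same type" - this is FALSE (a lie) because Noah is a knave and Frank is a knight.
- Frank (knight) says "Exactly 1 of us is a knight" - this is TRUE because there are 1 knights.
- Henry (knave) says "Frank and I are the same type" - this is FALSE (a lie) because Henry is a knave and Frank is a knight.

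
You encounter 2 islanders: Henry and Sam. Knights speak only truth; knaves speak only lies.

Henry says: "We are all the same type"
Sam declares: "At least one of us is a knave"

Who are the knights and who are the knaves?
Henry is a knave.
Sam is a knight.

Verification:
- Henry (knave) says "We are all the same type" - this is FALSE (a lie) because Sam is a knight and Henry is a knave.
- Sam (knight) says "At least one of us is a knave" - this is TRUE because Henry is a knave.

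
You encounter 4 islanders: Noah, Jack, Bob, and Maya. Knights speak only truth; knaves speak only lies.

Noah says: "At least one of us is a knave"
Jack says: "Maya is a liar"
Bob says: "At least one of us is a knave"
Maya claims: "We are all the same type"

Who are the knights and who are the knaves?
Noah is a knight.
Jack is a knight.
Bob is a knight.
Maya is a knave.

Verification:
- Noah (knight) says "At least one of us is a knave" - this is TRUE because Maya is a knave.
- Jack (knight) says "Maya is a liar" - this is TRUE because Maya is a knave.
- Bob (knight) says "At least one of us is a knave" - this is TRUE because Maya is a knave.
- Maya (knave) says "We are all the same type" - this is FALSE (a lie) because Noah, Jack, and Bob are knights and Maya is a knave.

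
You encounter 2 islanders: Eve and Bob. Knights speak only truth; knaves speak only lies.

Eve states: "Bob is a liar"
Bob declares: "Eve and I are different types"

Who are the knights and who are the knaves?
Eve is a knave.
Bob is a knight.

Verification:
- Eve (knave) says "Bob is a liar" - this is FALSE (a lie) because Bob is a knight.
- Bob (knight) says "Eve and I are different types" - this is TRUE because Bob is a knight and Eve is a knave.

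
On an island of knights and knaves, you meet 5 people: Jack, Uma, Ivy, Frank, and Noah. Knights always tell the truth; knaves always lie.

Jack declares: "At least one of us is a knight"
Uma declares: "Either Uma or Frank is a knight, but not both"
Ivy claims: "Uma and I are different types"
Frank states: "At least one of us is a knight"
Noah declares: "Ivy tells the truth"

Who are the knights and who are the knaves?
Jack is a knave.
Uma is a knave.
Ivy is a knave.
Frank is a knave.
Noah is a knave.

Verification:
- Jack (knave) says "At least one of us is a knight" - this is FALSE (a lie) because no one is a knight.
- Uma (knave) says "Either Uma or Frank is a knight, but not both" - this is FALSE (a lie) because Uma is a knave and Frank is a knave.
- Ivy (knave) says "Uma and I are different types" - this is FALSE (a lie) because Ivy is a knave and Uma is a knave.
- Frank (knave) says "At least one of us is a knight" - this is FALSE (a lie) because no one is a knight.
- Noah (knave) says "Ivy tells the truth" - this is FALSE (a lie) because Ivy is a knave.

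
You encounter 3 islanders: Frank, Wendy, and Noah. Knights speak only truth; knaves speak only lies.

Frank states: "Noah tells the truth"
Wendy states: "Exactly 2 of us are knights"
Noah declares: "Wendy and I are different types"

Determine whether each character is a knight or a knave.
Frank is a knave.
Wendy is a knave.
Noah is a knave.

Verification:
- Frank (knave) says "Noah tells the truth" - this is FALSE (a lie) because Noah is a knave.
- Wendy (knave) says "Exactly 2 of us are knights" - this is FALSE (a lie) because there are 0 knights.
- Noah (knave) says "Wendy and I are different types" - this is FALSE (a lie) because Noah is a knave and Wendy is a knave.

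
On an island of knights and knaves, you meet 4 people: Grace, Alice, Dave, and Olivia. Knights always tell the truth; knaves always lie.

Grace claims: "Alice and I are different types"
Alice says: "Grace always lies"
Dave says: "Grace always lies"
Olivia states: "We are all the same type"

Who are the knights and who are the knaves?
Grace is a knight.
Alice is a knave.
Dave is a knave.
Olivia is a knave.

Verification:
- Grace (knight) says "Alice and I are different types" - this is TRUE because Grace is a knight and Alice is a knave.
- Alice (knave) says "Grace always lies" - this is FALSE (a lie) because Grace is a knight.
- Dave (knave) says "Grace always lies" - this is FALSE (a lie) because Grace is a knight.
- Olivia (knave) says "We are all the same type" - this is FALSE (a lie) because Grace is a knight and Alice, Dave, and Olivia are knaves.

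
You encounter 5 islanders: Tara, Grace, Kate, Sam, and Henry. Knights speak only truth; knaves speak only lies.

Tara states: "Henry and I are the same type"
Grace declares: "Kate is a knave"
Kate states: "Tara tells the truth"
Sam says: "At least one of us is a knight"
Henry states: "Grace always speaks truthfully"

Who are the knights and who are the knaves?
Tara is a knave.
Grace is a knight.
Kate is a knave.
Sam is a knight.
Henry is a knight.

Verification:
- Tara (knave) says "Henry and I are the same type" - this is FALSE (a lie) because Tara is a knave and Henry is a knight.
- Grace (knight) says "Kate is a knave" - this is TRUE because Kate is a knave.
- Kate (knave) says "Tara tells the truth" - this is FALSE (a lie) because Tara is a knave.
- Sam (knight) says "At least one of us is a knight" - this is TRUE because Grace, Sam, and Henry are knights.
- Henry (knight) says "Grace always speaks truthfully" - this is TRUE because Grace is a knight.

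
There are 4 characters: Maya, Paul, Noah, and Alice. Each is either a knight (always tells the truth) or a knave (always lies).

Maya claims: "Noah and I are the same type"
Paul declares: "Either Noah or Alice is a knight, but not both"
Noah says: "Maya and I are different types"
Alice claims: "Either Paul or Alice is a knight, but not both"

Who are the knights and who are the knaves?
Maya is a knave.
Paul is a knave.
Noah is a knight.
Alice is a knight.

Verification:
- Maya (knave) says "Noah and I are the same type" - this is FALSE (a lie) because Maya is a knave and Noah is a knight.
- Paul (knave) says "Either Noah or Alice is a knight, but not both" - this is FALSE (a lie) because Noah is a knight and Alice is a knight.
- Noah (knight) says "Maya and I are different types" - this is TRUE because Noah is a knight and Maya is a knave.
- Alice (knight) says "Either Paul or Alice is a knight, but not both" - this is TRUE because Paul is a knave and Alice is a knight.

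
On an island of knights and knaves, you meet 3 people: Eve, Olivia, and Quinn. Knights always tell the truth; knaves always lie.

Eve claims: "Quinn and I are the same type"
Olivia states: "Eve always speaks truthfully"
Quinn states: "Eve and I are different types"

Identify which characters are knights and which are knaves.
Eve is a knave.
Olivia is a knave.
Quinn is a knight.

Verification:
- Eve (knave) says "Quinn and I are the same type" - this is FALSE (a lie) because Eve is a knave and Quinn is a knight.
- Olivia (knave) says "Eve always speaks truthfully" - this is FALSE (a lie) because Eve is a knave.
- Quinn (knight) says "Eve and I are different types" - this is TRUE because Quinn is a knight and Eve is a knave.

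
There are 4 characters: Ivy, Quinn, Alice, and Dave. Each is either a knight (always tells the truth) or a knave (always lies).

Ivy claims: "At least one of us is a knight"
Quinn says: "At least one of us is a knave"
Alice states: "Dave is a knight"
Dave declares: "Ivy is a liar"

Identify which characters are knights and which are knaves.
Ivy is a knight.
Quinn is a knight.
Alice is a knave.
Dave is a knave.

Verification:
- Ivy (knight) says "At least one of us is a knight" - this is TRUE because Ivy and Quinn are knights.
- Quinn (knight) says "At least one of us is a knave" - this is TRUE because Alice and Dave are knaves.
- Alice (knave) says "Dave is a knight" - this is FALSE (a lie) because Dave is a knave.
- Dave (knave) says "Ivy is a liar" - this is FALSE (a lie) because Ivy is a knight.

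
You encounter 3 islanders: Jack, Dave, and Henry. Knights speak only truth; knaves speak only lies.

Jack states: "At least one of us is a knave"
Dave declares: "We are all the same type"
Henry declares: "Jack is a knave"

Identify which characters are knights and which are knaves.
Jack is a knight.
Dave is a knave.
Henry is a knave.

Verification:
- Jack (knight) says "At least one of us is a knave" - this is TRUE because Dave and Henry are knaves.
- Dave (knave) says "We are all the same type" - this is FALSE (a lie) because Jack is a knight and Dave and Henry are knaves.
- Henry (knave) says "Jack is a knave" - this is FALSE (a lie) because Jack is a knight.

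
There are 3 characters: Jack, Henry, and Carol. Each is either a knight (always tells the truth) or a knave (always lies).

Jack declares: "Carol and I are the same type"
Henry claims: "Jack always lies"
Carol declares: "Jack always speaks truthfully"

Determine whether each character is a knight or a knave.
Jack is a knight.
Henry is a knave.
Carol is a knight.

Verification:
- Jack (knight) says "Carol and I are the same type" - this is TRUE because Jack is a knight and Carol is a knight.
- Henry (knave) says "Jack always lies" - this is FALSE (a lie) because Jack is a knight.
- Carol (knight) says "Jack always speaks truthfully" - this is TRUE because Jack is a knight.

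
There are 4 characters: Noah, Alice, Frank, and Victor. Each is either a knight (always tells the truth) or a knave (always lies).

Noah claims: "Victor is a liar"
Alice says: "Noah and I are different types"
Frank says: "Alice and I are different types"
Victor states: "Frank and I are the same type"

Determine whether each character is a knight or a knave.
Noah is a knave.
Alice is a knave.
Frank is a knight.
Victor is a knight.

Verification:
- Noah (knave) says "Victor is a liar" - this is FALSE (a lie) because Victor is a knight.
- Alice (knave) says "Noah and I are different types" - this is FALSE (a lie) because Alice is a knave and Noah is a knave.
- Frank (knight) says "Alice and I are different types" - this is TRUE because Frank is a knight and Alice is a knave.
- Victor (knight) says "Frank and I are the same type" - this is TRUE because Victor is a knight and Frank is a knight.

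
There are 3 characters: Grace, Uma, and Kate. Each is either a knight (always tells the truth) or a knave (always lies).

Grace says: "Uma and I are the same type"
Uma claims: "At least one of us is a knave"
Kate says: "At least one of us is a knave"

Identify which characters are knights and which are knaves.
Grace is a knave.
Uma is a knight.
Kate is a knight.

Verification:
- Grace (knave) says "Uma and I are the same type" - this is FALSE (a lie) because Grace is a knave and Uma is a knight.
- Uma (knight) says "At least one of us is a knave" - this is TRUE because Grace is a knave.
- Kate (knight) says "At least one of us is a knave" - this is TRUE because Grace is a knave.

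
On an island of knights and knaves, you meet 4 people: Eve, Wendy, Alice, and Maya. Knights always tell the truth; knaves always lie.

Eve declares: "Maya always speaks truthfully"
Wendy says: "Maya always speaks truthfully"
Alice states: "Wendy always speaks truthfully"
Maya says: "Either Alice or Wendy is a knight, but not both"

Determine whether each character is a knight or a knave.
Eve is a knave.
Wendy is a knave.
Alice is a knave.
Maya is a knave.

Verification:
- Eve (knave) says "Maya always speaks truthfully" - this is FALSE (a lie) because Maya is a knave.
- Wendy (knave) says "Maya always speaks truthfully" - this is FALSE (a lie) because Maya is a knave.
- Alice (knave) says "Wendy always speaks truthfully" - this is FALSE (a lie) because Wendy is a knave.
- Maya (knave) says "Either Alice or Wendy is a knight, but not both" - this is FALSE (a lie) because Alice is a knave and Wendy is a knave.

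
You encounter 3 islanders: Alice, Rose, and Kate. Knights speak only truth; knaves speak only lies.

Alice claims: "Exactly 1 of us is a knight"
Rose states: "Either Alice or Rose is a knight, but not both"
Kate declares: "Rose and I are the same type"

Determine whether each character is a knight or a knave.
Alice is a knave.
Rose is a knight.
Kate is a knight.

Verification:
- Alice (knave) says "Exactly 1 of us is a knight" - this is FALSE (a lie) because there are 2 knights.
- Rose (knight) says "Either Alice or Rose is a knight, but not both" - this is TRUE because Alice is a knave and Rose is a knight.
- Kate (knight) says "Rose and I are the same type" - this is TRUE because Kate is a knight and Rose is a knight.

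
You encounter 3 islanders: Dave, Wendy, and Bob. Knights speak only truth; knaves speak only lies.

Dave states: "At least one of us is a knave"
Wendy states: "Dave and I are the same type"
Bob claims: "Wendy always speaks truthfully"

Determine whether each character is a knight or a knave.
Dave is a knight.
Wendy is a knave.
Bob is a knave.

Verification:
- Dave (knight) says "At least one of us is a knave" - this is TRUE because Wendy and Bob are knaves.
- Wendy (knave) says "Dave and I are the same type" - this is FALSE (a lie) because Wendy is a knave and Dave is a knight.
- Bob (knave) says "Wendy always speaks truthfully" - this is FALSE (a lie) because Wendy is a knave.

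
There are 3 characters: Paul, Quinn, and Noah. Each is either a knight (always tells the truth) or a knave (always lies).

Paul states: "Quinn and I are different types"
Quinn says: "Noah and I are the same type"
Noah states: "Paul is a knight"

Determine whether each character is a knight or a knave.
Paul is a knight.
Quinn is a knave.
Noah is a knight.

Verification:
- Paul (knight) says "Quinn and I are different types" - this is TRUE because Paul is a knight and Quinn is a knave.
- Quinn (knave) says "Noah and I are the same type" - this is FALSE (a lie) because Quinn is a knave and Noah is a knight.
- Noah (knight) says "Paul is a knight" - this is TRUE because Paul is a knight.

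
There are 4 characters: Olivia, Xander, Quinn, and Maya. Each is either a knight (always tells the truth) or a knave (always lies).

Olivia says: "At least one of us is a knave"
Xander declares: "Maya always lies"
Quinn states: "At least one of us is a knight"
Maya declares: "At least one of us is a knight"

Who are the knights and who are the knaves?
Olivia is a knight.
Xander is a knave.
Quinn is a knight.
Maya is a knight.

Verification:
- Olivia (knight) says "At least one of us is a knave" - this is TRUE because Xander is a knave.
- Xander (knave) says "Maya always lies" - this is FALSE (a lie) because Maya is a knight.
- Quinn (knight) says "At least one of us is a knight" - this is TRUE because Olivia, Quinn, and Maya are knights.
- Maya (knight) says "At least one of us is a knight" - this is TRUE because Olivia, Quinn, and Maya are knights.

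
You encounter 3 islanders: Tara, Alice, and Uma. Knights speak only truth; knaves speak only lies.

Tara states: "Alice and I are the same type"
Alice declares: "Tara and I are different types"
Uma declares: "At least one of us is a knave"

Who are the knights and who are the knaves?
Tara is a knave.
Alice is a knight.
Uma is a knight.

Verification:
- Tara (knave) says "Alice and I are the same type" - this is FALSE (a lie) because Tara is a knave and Alice is a knight.
- Alice (knight) says "Tara and I are different types" - this is TRUE because Alice is a knight and Tara is a knave.
- Uma (knight) says "At least one of us is a knave" - this is TRUE because Tara is a knave.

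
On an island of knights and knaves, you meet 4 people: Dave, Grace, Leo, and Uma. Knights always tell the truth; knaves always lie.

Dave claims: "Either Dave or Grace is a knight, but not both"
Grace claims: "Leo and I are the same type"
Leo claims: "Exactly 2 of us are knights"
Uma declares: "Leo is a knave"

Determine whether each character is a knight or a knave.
Dave is a knight.
Grace is a knave.
Leo is a knight.
Uma is a knave.

Verification:
- Dave (knight) says "Either Dave or Grace is a knight, but not both" - this is TRUE because Dave is a knight and Grace is a knave.
- Grace (knave) says "Leo and I are the same type" - this is FALSE (a lie) because Grace is a knave and Leo is a knight.
- Leo (knight) says "Exactly 2 of us are knights" - this is TRUE because there are 2 knights.
- Uma (knave) says "Leo is a knave" - this is FALSE (a lie) because Leo is a knight.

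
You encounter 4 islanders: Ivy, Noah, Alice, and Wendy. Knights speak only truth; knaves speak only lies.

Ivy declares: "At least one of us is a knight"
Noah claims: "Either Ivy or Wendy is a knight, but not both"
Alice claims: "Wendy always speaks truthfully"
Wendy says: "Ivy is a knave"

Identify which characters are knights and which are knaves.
Ivy is a knight.
Noah is a knight.
Alice is a knave.
Wendy is a knave.

Verification:
- Ivy (knight) says "At least one of us is a knight" - this is TRUE because Ivy and Noah are knights.
- Noah (knight) says "Either Ivy or Wendy is a knight, but not both" - this is TRUE because Ivy is a knight and Wendy is a knave.
- Alice (knave) says "Wendy always speaks truthfully" - this is FALSE (a lie) because Wendy is a knave.
- Wendy (knave) says "Ivy is a knave" - this is FALSE (a lie) because Ivy is a knight.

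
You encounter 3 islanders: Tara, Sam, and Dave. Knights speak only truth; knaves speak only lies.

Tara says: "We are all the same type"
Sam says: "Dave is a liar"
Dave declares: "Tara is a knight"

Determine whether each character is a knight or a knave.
Tara is a knave.
Sam is a knight.
Dave is a knave.

Verification:
- Tara (knave) says "We are all the same type" - this is FALSE (a lie) because Sam is a knight and Tara and Dave are knaves.
- Sam (knight) says "Dave is a liar" - this is TRUE because Dave is a knave.
- Dave (knave) says "Tara is a knight" - this is FALSE (a lie) because Tara is a knave.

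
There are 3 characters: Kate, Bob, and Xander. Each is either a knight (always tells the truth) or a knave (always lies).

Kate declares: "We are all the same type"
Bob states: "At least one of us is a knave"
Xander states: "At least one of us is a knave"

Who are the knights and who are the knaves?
Kate is a knave.
Bob is a knight.
Xander is a knight.

Verification:
- Kate (knave) says "We are all the same type" - this is FALSE (a lie) because Bob and Xander are knights and Kate is a knave.
- Bob (knight) says "At least one of us is a knave" - this is TRUE because Kate is a knave.
- Xander (knight) says "At least one of us is a knave" - this is TRUE because Kate is a knave.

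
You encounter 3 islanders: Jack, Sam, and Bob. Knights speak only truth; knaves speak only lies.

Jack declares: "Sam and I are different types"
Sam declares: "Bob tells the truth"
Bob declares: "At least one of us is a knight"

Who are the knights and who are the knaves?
Jack is a knave.
Sam is a knave.
Bob is a knave.

Verification:
- Jack (knave) says "Sam and I are different types" - this is FALSE (a lie) because Jack is a knave and Sam is a knave.
- Sam (knave) says "Bob tells the truth" - this is FALSE (a lie) because Bob is a knave.
- Bob (knave) says "At least one of us is a knight" - this is FALSE (a lie) because no one is a knight.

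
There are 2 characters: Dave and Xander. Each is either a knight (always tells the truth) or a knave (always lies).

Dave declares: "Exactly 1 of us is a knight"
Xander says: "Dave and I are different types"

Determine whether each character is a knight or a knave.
Dave is a knave.
Xander is a knave.

Verification:
- Dave (knave) says "Exactly 1 of us is a knight" - this is FALSE (a lie) because there are 0 knights.
- Xander (knave) says "Dave and I are different types" - this is FALSE (a lie) because Xander is a knave and Dave is a knave.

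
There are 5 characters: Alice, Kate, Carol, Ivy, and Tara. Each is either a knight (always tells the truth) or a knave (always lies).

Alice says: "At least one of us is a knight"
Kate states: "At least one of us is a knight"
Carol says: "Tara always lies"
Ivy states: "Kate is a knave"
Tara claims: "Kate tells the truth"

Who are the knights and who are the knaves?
Alice is a knight.
Kate is a knight.
Carol is a knave.
Ivy is a knave.
Tara is a knight.

Verification:
- Alice (knight) says "At least one of us is a knight" - this is TRUE because Alice, Kate, and Tara are knights.
- Kate (knight) says "At least one of us is a knight" - this is TRUE because Alice, Kate, and Tara are knights.
- Carol (knave) says "Tara always lies" - this is FALSE (a lie) because Tara is a knight.
- Ivy (knave) says "Kate is a knave" - this is FALSE (a lie) because Kate is a knight.
- Tara (knight) says "Kate tells the truth" - this is TRUE because Kate is a knight.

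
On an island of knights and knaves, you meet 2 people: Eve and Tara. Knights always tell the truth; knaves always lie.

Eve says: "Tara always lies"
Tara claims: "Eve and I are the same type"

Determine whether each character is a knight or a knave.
Eve is a knight.
Tara is a knave.

Verification:
- Eve (knight) says "Tara always lies" - this is TRUE because Tara is a knave.
- Tara (knave) says "Eve and I are the same type" - this is FALSE (a lie) because Tara is a knave and Eve is a knight.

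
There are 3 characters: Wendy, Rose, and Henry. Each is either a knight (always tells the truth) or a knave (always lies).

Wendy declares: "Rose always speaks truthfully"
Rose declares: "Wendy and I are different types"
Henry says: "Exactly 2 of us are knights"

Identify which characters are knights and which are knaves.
Wendy is a knave.
Rose is a knave.
Henry is a knave.

Verification:
- Wendy (knave) says "Rose always speaks truthfully" - this is FALSE (a lie) because Rose is a knave.
- Rose (knave) says "Wendy and I are different types" - this is FALSE (a lie) because Rose is a knave and Wendy is a knave.
- Henry (knave) says "Exactly 2 of us are knights" - this is FALSE (a lie) because there are 0 knights.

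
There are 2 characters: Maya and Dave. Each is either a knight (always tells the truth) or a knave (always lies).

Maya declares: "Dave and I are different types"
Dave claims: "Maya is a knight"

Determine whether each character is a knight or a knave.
Maya is a knave.
Dave is a knave.

Verification:
- Maya (knave) says "Dave and I are different types" - this is FALSE (a lie) because Maya is a knave and Dave is a knave.
- Dave (knave) says "Maya is a knight" - this is FALSE (a lie) because Maya is a knave.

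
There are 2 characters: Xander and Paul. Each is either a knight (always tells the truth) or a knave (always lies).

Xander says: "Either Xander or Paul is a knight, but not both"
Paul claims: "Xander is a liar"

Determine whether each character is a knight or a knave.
Xander is a knight.
Paul is a knave.

Verification:
- Xander (knight) says "Either Xander or Paul is a knight, but not both" - this is TRUE because Xander is a knight and Paul is a knave.
- Paul (knave) says "Xander is a liar" - this is FALSE (a lie) because Xander is a knight.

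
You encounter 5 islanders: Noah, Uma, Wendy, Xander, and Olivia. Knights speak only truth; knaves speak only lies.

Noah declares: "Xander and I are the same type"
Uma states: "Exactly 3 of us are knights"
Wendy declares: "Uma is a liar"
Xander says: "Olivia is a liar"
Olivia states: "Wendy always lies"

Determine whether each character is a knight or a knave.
Noah is a knave.
Uma is a knave.
Wendy is a knight.
Xander is a knight.
Olivia is a knave.

Verification:
- Noah (knave) says "Xander and I are the same type" - this is FALSE (a lie) because Noah is a knave and Xander is a knight.
- Uma (knave) says "Exactly 3 of us are knights" - this is FALSE (a lie) because there are 2 knights.
- Wendy (knight) says "Uma is a liar" - this is TRUE because Uma is a knave.
- Xander (knight) says "Olivia is a liar" - this is TRUE because Olivia is a knave.
- Olivia (knave) says "Wendy always lies" - this is FALSE (a lie) because Wendy is a knight.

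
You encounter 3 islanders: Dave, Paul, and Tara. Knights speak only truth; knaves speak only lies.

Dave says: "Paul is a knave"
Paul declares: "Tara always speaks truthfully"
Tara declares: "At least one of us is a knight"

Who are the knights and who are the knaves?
Dave is a knave.
Paul is a knight.
Tara is a knight.

Verification:
- Dave (knave) says "Paul is a knave" - this is FALSE (a lie) because Paul is a knight.
- Paul (knight) says "Tara always speaks truthfully" - this is TRUE because Tara is a knight.
- Tara (knight) says "At least one of us is a knight" - this is TRUE because Paul and Tara are knights.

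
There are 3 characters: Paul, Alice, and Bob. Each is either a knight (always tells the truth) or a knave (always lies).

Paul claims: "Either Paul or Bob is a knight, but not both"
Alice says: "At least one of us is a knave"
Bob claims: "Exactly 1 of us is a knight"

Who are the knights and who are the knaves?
Paul is a knight.
Alice is a knight.
Bob is a knave.

Verification:
- Paul (knight) says "Either Paul or Bob is a knight, but not both" - this is TRUE because Paul is a knight and Bob is a knave.
- Alice (knight) says "At least one of us is a knave" - this is TRUE because Bob is a knave.
- Bob (knave) says "Exactly 1 of us is a knight" - this is FALSE (a lie) because there are 2 knights.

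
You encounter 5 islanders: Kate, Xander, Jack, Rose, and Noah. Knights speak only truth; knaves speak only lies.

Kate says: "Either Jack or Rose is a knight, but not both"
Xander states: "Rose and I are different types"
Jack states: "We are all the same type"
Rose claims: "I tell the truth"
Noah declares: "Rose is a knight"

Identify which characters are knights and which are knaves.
Kate is a knave.
Xander is a knight.
Jack is a knave.
Rose is a knave.
Noah is a knave.

Verification:
- Kate (knave) says "Either Jack or Rose is a knight, but not both" - this is FALSE (a lie) because Jack is a knave and Rose is a knave.
- Xander (knight) says "Rose and I are different types" - this is TRUE because Xander is a knight and Rose is a knave.
- Jack (knave) says "We are all the same type" - this is FALSE (a lie) because Xander is a knight and Kate, Jack, Rose, and Noah are knaves.
- Rose (knave) says "I tell the truth" - this is FALSE (a lie) because Rose is a knave.
- Noah (knave) says "Rose is a knight" - this is FALSE (a lie) because Rose is a knave.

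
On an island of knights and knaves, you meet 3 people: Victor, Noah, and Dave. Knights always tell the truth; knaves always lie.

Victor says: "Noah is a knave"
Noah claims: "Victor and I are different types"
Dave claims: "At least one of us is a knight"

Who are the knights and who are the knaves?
Victor is a knave.
Noah is a knight.
Dave is a knight.

Verification:
- Victor (knave) says "Noah is a knave" - this is FALSE (a lie) because Noah is a knight.
- Noah (knight) says "Victor and I are different types" - this is TRUE because Noah is a knight and Victor is a knave.
- Dave (knight) says "At least one of us is a knight" - this is TRUE because Noah and Dave are knights.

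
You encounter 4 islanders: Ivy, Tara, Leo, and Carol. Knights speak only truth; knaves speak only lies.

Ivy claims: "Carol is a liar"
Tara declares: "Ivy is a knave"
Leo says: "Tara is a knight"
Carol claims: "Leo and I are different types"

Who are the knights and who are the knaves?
Ivy is a knight.
Tara is a knave.
Leo is a knave.
Carol is a knave.

Verification:
- Ivy (knight) says "Carol is a liar" - this is TRUE because Carol is a knave.
- Tara (knave) says "Ivy is a knave" - this is FALSE (a lie) because Ivy is a knight.
- Leo (knave) says "Tara is a knight" - this is FALSE (a lie) because Tara is a knave.
- Carol (knave) says "Leo and I are different types" - this is FALSE (a lie) because Carol is a knave and Leo is a knave.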